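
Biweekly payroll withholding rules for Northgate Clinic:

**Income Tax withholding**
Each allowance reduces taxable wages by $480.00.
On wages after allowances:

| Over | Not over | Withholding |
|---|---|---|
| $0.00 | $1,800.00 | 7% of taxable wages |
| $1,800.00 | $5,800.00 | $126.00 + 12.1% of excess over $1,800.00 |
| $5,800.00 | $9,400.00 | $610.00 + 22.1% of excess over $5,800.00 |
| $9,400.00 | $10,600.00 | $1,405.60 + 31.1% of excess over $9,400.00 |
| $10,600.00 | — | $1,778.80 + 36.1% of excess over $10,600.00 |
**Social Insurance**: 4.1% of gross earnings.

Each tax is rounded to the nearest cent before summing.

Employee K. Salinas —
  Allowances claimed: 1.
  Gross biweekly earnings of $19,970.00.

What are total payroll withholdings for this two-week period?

Income Tax: taxable = $19,970.00 − 1×$480.00 = $19,490.00
  $1,778.80 + 36.1% × ($19,490.00 − $10,600.00) = $1,778.80 + 36.1% × $8,890.00 = $4,988.09
Social Insurance: 4.1% × $19,970.00 = $818.77
Total: $4,988.09 + $818.77 = $5,806.86

$5,806.86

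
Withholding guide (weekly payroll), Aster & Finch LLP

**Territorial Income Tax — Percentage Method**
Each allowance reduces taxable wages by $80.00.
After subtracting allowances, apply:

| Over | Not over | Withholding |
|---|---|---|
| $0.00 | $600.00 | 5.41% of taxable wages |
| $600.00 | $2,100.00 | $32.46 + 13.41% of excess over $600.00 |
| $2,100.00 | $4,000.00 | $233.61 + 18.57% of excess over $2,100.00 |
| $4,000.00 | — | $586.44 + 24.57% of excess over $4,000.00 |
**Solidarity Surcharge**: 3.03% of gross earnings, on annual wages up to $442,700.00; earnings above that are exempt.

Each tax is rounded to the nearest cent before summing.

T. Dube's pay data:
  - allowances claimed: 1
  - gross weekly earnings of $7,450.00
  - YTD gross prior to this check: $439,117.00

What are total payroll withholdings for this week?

Territorial Income Tax: taxable = $7,450.00 − 1×$80.00 = $7,370.00
  $586.44 + 24.57% × ($7,370.00 − $4,000.00) = $586.44 + 24.57% × $3,370.00 = $1,414.45
Solidarity Surcharge: cap $442,700.00 − YTD $439,117.00 = $3,583.00 subject; 3.03% × $3,583.00 = $108.56
Total: $1,414.45 + $108.56 = $1,523.01

$1,523.01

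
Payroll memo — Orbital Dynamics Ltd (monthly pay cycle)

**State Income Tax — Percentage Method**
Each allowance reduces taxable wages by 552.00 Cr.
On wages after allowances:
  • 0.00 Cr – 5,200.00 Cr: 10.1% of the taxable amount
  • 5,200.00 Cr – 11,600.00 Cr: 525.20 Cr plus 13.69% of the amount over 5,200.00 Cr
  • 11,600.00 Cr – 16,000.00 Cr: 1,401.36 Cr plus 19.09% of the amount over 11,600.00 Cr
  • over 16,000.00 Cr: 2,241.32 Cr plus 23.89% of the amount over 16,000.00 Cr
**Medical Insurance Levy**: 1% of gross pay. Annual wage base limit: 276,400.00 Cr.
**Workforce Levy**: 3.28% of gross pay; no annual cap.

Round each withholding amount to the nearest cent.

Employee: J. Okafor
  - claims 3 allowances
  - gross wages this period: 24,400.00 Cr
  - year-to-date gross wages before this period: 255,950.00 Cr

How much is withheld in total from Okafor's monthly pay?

4,857.28 Cr

State Income Tax: taxable = 24,400.00 Cr − 3×552.00 Cr = 22,744.00 Cr
  2,241.32 Cr + 23.89% × (22,744.00 Cr − 16,000.00 Cr) = 2,241.32 Cr + 23.89% × 6,744.00 Cr = 3,852.46 Cr
Medical Insurance Levy: cap 276,400.00 Cr − YTD 255,950.00 Cr = 20,450.00 Cr subject; 1% × 20,450.00 Cr = 204.50 Cr
Workforce Levy: 3.28% × 24,400.00 Cr = 800.32 Cr
Total: 3,852.46 Cr + 204.50 Cr + 800.32 Cr = 4,857.28 Cr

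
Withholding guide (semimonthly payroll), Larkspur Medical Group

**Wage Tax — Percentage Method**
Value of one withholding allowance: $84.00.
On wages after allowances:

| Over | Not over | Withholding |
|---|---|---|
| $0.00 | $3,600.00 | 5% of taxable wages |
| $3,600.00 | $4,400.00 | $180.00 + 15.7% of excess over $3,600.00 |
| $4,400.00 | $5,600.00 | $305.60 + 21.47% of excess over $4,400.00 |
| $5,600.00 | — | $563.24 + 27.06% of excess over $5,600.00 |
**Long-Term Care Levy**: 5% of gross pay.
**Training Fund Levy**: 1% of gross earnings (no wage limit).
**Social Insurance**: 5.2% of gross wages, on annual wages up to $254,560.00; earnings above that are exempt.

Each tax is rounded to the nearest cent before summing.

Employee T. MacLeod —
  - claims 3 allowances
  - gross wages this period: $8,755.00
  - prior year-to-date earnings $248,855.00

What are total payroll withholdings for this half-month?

Wage Tax: taxable = $8,755.00 − 3×$84.00 = $8,503.00
  $563.24 + 27.06% × ($8,503.00 − $5,600.00) = $563.24 + 27.06% × $2,903.00 = $1,348.79
Long-Term Care Levy: 5% × $8,755.00 = $437.75
Training Fund Levy: 1% × $8,755.00 = $87.55
Social Insurance: cap $254,560.00 − YTD $248,855.00 = $5,705.00 subject; 5.2% × $5,705.00 = $296.66
Total: $1,348.79 + $437.75 + $87.55 + $296.66 = $2,170.75

$2,170.75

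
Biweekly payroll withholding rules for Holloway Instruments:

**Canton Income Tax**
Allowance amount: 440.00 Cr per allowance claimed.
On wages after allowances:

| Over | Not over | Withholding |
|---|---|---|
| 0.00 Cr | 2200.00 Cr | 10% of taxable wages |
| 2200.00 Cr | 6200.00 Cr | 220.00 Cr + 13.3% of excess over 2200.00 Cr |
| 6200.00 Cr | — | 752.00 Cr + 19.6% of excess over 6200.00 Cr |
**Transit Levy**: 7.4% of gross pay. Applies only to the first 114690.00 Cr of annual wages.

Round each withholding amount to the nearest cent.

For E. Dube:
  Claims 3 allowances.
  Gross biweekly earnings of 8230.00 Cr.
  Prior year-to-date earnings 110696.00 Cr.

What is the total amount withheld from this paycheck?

Canton Income Tax: taxable = 8230.00 Cr − 3×440.00 Cr = 6910.00 Cr
  752.00 Cr + 19.6% × (6910.00 Cr − 6200.00 Cr) = 752.00 Cr + 19.6% × 710.00 Cr = 891.16 Cr
Transit Levy: cap 114690.00 Cr − YTD 110696.00 Cr = 3994.00 Cr subject; 7.4% × 3994.00 Cr = 295.56 Cr
Total: 891.16 Cr + 295.56 Cr = 1186.72 Cr

1186.72 Cr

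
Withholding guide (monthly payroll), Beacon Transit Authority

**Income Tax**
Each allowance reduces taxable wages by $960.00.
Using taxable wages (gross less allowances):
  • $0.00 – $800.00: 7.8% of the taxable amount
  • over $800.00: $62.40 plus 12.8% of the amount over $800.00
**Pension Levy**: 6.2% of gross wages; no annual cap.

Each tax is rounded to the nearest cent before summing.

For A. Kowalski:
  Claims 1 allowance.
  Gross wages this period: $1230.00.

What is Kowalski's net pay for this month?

$1132.68

Income Tax: taxable = $1230.00 − 1×$960.00 = $270.00
  7.8% × $270.00 = $21.06
Pension Levy: 6.2% × $1230.00 = $76.26
Total withheld: $21.06 + $76.26 = $97.32
Net pay: $1230.00 − $97.32 = $1132.68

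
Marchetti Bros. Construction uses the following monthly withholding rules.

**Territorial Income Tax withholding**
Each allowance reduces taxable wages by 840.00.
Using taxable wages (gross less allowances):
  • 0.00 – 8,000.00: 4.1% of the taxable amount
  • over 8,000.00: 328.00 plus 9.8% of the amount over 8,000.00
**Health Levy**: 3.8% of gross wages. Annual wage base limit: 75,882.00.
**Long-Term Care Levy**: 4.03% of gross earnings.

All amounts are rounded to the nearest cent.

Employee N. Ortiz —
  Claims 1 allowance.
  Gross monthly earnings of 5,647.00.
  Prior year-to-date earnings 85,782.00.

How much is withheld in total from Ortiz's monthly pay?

Territorial Income Tax: taxable = 5,647.00 − 1×840.00 = 4,807.00
  4.1% × 4,807.00 = 197.09
Health Levy: YTD 85,782.00 ≥ cap 75,882.00 → 0.00
Long-Term Care Levy: 4.03% × 5,647.00 = 227.57
Total: 197.09 + 0.00 + 227.57 = 424.66

424.66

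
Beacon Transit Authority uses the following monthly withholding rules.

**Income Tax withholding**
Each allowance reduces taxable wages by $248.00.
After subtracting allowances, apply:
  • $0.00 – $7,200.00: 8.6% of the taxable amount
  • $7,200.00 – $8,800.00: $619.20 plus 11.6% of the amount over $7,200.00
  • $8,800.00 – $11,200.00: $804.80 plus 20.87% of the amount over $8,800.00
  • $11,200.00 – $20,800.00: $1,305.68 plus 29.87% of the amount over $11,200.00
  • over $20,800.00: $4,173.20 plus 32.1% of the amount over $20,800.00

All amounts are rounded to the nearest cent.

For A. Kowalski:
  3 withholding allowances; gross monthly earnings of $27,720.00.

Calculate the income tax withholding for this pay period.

Income Tax: taxable = $27,720.00 − 3×$248.00 = $26,976.00
  $4,173.20 + 32.1% × ($26,976.00 − $20,800.00) = $4,173.20 + 32.1% × $6,176.00 = $6,155.70

$6,155.70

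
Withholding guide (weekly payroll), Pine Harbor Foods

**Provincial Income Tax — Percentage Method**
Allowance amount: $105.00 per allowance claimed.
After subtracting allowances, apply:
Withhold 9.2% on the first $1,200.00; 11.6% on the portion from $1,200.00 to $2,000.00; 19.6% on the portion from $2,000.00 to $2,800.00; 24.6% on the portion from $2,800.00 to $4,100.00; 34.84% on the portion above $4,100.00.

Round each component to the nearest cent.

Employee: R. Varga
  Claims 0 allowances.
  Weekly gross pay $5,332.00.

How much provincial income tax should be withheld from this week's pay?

Provincial Income Tax: taxable = $5,332.00
  $679.80 + 34.84% × ($5,332.00 − $4,100.00) = $679.80 + 34.84% × $1,232.00 = $1,109.03

$1,109.03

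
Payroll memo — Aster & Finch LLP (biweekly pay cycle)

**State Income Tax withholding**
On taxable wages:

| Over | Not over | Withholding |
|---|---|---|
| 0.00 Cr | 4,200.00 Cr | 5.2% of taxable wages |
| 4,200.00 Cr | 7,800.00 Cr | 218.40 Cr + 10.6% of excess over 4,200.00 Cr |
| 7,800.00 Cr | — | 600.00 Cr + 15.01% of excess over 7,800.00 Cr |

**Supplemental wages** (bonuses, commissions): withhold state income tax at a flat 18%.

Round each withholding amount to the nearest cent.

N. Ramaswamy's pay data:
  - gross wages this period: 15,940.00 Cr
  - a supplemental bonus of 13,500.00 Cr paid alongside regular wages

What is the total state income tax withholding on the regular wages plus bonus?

State Income Tax: taxable = 15,940.00 Cr
  600.00 Cr + 15.01% × (15,940.00 Cr − 7,800.00 Cr) = 600.00 Cr + 15.01% × 8,140.00 Cr = 1,821.81 Cr
Supplemental (18% flat on bonus): 18% × 13,500.00 Cr = 2,430.00 Cr
Total state income tax: 1,821.81 Cr + 2,430.00 Cr = 4,251.81 Cr

4,251.81 Cr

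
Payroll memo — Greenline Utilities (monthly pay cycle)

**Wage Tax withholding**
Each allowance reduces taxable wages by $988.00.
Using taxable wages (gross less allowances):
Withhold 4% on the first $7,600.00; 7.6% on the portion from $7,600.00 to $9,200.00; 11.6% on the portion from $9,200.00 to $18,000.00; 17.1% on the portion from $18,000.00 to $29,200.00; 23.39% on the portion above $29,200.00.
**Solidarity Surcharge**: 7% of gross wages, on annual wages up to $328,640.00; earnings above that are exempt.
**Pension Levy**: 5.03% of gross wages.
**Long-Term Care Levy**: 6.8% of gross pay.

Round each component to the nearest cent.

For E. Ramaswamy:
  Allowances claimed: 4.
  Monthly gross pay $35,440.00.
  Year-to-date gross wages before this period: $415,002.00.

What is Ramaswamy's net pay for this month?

$27,350.69

Wage Tax: taxable = $35,440.00 − 4×$988.00 = $31,488.00
  $3,361.60 + 23.39% × ($31,488.00 − $29,200.00) = $3,361.60 + 23.39% × $2,288.00 = $3,896.76
Solidarity Surcharge: YTD $415,002.00 ≥ cap $328,640.00 → $0.00
Pension Levy: 5.03% × $35,440.00 = $1,782.63
Long-Term Care Levy: 6.8% × $35,440.00 = $2,409.92
Total withheld: $3,896.76 + $0.00 + $1,782.63 + $2,409.92 = $8,089.31
Net pay: $35,440.00 − $8,089.31 = $27,350.69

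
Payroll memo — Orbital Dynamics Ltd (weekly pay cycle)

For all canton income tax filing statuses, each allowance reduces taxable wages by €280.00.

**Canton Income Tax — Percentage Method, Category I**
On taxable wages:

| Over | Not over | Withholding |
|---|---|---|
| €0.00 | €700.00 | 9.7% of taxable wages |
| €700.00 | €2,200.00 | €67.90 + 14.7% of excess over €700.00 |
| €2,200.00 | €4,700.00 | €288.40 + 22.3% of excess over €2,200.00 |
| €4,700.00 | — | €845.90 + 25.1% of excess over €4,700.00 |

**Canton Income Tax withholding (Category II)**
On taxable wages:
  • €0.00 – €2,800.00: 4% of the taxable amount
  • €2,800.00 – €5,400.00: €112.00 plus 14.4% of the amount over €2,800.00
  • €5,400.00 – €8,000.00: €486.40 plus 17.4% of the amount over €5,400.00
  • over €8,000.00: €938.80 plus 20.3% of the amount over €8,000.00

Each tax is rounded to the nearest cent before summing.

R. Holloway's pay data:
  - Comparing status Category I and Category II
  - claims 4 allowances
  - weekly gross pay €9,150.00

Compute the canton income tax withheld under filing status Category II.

€944.89

Canton Income Tax (Category II): taxable = €9,150.00 − 4×€280.00 = €8,030.00
  €938.80 + 20.3% × (€8,030.00 − €8,000.00) = €938.80 + 20.3% × €30.00 = €944.89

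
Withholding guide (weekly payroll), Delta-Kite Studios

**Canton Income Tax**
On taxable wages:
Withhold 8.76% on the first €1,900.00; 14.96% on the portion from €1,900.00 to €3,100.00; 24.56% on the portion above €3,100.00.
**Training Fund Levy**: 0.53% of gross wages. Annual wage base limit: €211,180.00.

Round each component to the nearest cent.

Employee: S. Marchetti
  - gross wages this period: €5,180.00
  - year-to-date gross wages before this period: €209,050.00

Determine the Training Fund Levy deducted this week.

€11.29

Training Fund Levy: cap €211,180.00 − YTD €209,050.00 = €2,130.00 subject; 0.53% × €2,130.00 = €11.29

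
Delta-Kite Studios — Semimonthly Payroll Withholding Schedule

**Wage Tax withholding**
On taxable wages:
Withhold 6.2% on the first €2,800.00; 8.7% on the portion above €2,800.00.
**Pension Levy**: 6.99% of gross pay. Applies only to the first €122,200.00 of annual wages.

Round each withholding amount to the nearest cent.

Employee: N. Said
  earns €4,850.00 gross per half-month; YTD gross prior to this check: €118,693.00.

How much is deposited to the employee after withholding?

€4,252.91

Wage Tax: taxable = €4,850.00
  €173.60 + 8.7% × (€4,850.00 − €2,800.00) = €173.60 + 8.7% × €2,050.00 = €351.95
Pension Levy: cap €122,200.00 − YTD €118,693.00 = €3,507.00 subject; 6.99% × €3,507.00 = €245.14
Total withheld: €351.95 + €245.14 = €597.09
Net pay: €4,850.00 − €597.09 = €4,252.91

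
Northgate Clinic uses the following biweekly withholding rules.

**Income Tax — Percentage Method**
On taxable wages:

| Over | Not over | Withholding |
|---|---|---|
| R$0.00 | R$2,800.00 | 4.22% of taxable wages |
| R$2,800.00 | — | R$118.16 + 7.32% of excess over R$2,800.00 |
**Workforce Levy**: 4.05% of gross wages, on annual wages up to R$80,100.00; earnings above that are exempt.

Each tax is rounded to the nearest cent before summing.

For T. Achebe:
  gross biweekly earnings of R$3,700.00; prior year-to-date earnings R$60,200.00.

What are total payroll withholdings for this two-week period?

R$333.89

Income Tax: taxable = R$3,700.00
  R$118.16 + 7.32% × (R$3,700.00 − R$2,800.00) = R$118.16 + 7.32% × R$900.00 = R$184.04
Workforce Levy: 4.05% × R$3,700.00 = R$149.85
Total: R$184.04 + R$149.85 = R$333.89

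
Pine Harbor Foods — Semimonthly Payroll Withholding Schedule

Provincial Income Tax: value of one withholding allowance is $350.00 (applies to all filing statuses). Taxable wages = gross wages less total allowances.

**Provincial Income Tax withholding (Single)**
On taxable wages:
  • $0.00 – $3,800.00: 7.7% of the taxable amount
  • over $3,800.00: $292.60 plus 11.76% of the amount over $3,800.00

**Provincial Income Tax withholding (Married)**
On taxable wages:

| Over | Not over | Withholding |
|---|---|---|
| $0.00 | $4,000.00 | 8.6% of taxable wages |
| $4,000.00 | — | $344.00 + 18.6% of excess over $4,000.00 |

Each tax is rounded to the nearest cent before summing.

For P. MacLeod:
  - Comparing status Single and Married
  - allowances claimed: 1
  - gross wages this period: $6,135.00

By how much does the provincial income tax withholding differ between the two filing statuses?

$149.97

Provincial Income Tax (Single): taxable = $6,135.00 − 1×$350.00 = $5,785.00
  $292.60 + 11.76% × ($5,785.00 − $3,800.00) = $292.60 + 11.76% × $1,985.00 = $526.04
Provincial Income Tax (Married): taxable = $6,135.00 − 1×$350.00 = $5,785.00
  $344.00 + 18.6% × ($5,785.00 − $4,000.00) = $344.00 + 18.6% × $1,785.00 = $676.01
Difference: |$526.04 − $676.01| = $149.97 (higher under Married)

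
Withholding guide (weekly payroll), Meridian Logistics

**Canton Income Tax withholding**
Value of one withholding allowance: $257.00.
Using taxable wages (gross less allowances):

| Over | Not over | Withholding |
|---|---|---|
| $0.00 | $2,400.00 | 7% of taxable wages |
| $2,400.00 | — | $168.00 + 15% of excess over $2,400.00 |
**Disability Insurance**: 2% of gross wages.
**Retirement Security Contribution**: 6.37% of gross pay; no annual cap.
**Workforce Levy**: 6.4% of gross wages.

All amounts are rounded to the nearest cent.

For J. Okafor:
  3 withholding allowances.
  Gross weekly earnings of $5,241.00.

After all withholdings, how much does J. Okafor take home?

Canton Income Tax: taxable = $5,241.00 − 3×$257.00 = $4,470.00
  $168.00 + 15% × ($4,470.00 − $2,400.00) = $168.00 + 15% × $2,070.00 = $478.50
Disability Insurance: 2% × $5,241.00 = $104.82
Retirement Security Contribution: 6.37% × $5,241.00 = $333.85
Workforce Levy: 6.4% × $5,241.00 = $335.42
Total withheld: $478.50 + $104.82 + $333.85 + $335.42 = $1,252.59
Net pay: $5,241.00 − $1,252.59 = $3,988.41

$3,988.41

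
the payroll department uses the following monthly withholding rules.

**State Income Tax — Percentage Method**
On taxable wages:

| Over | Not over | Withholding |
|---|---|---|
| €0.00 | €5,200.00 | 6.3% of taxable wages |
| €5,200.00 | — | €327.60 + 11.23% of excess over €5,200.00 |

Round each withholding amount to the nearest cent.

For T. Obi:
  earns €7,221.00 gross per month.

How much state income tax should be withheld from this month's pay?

€554.56

State Income Tax: taxable = €7,221.00
  €327.60 + 11.23% × (€7,221.00 − €5,200.00) = €327.60 + 11.23% × €2,021.00 = €554.56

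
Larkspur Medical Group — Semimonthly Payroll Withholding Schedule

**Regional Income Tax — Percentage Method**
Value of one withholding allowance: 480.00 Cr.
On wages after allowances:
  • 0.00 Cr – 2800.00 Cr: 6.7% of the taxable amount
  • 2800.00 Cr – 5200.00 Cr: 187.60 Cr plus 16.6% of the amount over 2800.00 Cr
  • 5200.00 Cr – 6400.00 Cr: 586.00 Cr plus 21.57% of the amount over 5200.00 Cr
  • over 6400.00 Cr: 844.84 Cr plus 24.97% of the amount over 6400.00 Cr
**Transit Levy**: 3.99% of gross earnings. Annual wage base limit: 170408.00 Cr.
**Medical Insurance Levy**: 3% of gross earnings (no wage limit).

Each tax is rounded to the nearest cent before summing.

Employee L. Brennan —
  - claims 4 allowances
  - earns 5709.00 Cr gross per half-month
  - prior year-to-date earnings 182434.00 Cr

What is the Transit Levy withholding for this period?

0.00 Cr

Transit Levy: YTD 182434.00 Cr ≥ cap 170408.00 Cr → 0.00 Cr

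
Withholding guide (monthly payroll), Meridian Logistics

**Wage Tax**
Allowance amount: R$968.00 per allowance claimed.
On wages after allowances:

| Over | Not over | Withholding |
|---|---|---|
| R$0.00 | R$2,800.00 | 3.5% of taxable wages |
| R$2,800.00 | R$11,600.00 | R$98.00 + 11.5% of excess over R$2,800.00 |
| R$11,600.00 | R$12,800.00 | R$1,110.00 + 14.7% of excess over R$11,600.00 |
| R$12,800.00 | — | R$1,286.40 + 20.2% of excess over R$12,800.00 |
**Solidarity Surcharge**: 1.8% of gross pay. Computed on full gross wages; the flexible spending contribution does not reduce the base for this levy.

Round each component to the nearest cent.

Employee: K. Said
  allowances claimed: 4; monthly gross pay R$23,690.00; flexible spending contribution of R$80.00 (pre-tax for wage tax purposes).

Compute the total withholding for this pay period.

Wage Tax: taxable = R$23,690.00 − R$80.00 − 4×R$968.00 = R$19,738.00
  R$1,286.40 + 20.2% × (R$19,738.00 − R$12,800.00) = R$1,286.40 + 20.2% × R$6,938.00 = R$2,687.88
Solidarity Surcharge: 1.8% × R$23,690.00 = R$426.42
Total: R$2,687.88 + R$426.42 = R$3,114.30

R$3,114.30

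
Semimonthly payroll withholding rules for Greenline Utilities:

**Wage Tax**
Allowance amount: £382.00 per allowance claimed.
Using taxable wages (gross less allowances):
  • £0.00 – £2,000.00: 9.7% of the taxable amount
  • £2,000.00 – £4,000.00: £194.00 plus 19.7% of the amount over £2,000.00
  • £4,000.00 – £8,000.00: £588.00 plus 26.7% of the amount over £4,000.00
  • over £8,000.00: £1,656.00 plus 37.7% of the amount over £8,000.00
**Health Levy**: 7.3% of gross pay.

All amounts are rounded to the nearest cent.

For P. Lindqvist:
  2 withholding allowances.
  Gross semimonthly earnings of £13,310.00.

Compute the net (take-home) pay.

Wage Tax: taxable = £13,310.00 − 2×£382.00 = £12,546.00
  £1,656.00 + 37.7% × (£12,546.00 − £8,000.00) = £1,656.00 + 37.7% × £4,546.00 = £3,369.84
Health Levy: 7.3% × £13,310.00 = £971.63
Total withheld: £3,369.84 + £971.63 = £4,341.47
Net pay: £13,310.00 − £4,341.47 = £8,968.53

£8,968.53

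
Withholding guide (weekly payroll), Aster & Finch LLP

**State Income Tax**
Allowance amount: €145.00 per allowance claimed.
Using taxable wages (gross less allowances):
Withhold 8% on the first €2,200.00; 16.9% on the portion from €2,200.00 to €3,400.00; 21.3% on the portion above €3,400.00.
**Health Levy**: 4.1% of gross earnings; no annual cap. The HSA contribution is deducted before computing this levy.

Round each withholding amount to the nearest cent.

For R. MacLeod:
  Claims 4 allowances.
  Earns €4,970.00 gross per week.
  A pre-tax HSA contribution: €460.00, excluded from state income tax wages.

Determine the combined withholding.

€676.60

State Income Tax: taxable = €4,970.00 − €460.00 − 4×€145.00 = €3,930.00
  €378.80 + 21.3% × (€3,930.00 − €3,400.00) = €378.80 + 21.3% × €530.00 = €491.69
Health Levy: 4.1% × €4,510.00 = €184.91
Total: €491.69 + €184.91 = €676.60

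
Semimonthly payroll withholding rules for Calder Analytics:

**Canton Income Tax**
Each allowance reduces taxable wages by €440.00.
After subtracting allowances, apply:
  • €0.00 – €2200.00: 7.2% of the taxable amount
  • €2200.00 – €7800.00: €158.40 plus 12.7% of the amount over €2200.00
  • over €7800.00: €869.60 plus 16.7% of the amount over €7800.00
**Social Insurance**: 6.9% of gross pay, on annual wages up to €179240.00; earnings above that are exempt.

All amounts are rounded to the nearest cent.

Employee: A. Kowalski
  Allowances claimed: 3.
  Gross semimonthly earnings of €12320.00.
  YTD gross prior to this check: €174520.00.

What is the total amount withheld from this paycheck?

€1729.68

Canton Income Tax: taxable = €12320.00 − 3×€440.00 = €11000.00
  €869.60 + 16.7% × (€11000.00 − €7800.00) = €869.60 + 16.7% × €3200.00 = €1404.00
Social Insurance: cap €179240.00 − YTD €174520.00 = €4720.00 subject; 6.9% × €4720.00 = €325.68
Total: €1404.00 + €325.68 = €1729.68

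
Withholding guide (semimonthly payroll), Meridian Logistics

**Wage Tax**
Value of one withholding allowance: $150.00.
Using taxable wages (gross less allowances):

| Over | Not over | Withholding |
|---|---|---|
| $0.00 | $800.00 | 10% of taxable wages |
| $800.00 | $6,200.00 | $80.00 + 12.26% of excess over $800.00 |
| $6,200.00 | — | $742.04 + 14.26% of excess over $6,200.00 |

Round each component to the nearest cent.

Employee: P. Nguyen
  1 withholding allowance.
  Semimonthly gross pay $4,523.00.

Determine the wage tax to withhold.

$518.05

Wage Tax: taxable = $4,523.00 − 1×$150.00 = $4,373.00
  $80.00 + 12.26% × ($4,373.00 − $800.00) = $80.00 + 12.26% × $3,573.00 = $518.05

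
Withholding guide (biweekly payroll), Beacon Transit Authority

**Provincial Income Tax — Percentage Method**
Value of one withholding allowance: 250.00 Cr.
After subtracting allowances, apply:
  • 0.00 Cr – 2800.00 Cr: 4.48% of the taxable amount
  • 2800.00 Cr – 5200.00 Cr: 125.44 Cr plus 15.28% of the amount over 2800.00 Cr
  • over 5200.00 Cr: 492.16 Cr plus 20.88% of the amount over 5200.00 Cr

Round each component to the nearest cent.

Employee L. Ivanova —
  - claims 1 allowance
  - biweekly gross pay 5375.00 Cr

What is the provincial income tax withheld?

480.70 Cr

Provincial Income Tax: taxable = 5375.00 Cr − 1×250.00 Cr = 5125.00 Cr
  125.44 Cr + 15.28% × (5125.00 Cr − 2800.00 Cr) = 125.44 Cr + 15.28% × 2325.00 Cr = 480.70 Cr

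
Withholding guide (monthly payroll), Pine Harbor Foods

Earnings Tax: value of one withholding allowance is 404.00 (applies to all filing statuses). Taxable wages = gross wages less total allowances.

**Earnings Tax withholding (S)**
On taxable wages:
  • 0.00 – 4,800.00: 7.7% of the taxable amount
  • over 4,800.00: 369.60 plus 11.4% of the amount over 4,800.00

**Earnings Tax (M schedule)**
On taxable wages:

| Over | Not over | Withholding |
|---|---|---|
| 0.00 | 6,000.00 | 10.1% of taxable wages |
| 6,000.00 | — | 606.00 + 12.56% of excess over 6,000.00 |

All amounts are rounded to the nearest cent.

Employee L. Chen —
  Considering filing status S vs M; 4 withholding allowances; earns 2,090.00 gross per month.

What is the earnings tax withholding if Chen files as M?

47.87

Earnings Tax (M): taxable = 2,090.00 − 4×404.00 = 474.00
  10.1% × 474.00 = 47.87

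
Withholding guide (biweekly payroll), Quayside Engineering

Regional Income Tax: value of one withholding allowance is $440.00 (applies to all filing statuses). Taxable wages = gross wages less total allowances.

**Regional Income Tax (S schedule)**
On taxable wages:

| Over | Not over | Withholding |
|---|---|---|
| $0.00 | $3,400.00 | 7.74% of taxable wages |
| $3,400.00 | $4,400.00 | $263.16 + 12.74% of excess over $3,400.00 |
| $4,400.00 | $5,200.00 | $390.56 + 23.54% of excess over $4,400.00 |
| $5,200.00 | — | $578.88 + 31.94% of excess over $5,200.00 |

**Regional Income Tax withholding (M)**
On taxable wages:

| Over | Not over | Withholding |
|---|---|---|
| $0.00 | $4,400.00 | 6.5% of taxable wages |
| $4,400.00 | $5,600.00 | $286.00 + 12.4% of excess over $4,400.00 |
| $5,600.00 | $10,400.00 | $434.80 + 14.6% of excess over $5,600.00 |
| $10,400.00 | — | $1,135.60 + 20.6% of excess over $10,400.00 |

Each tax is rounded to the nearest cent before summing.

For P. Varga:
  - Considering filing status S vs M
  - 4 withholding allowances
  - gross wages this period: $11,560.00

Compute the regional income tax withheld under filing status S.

Regional Income Tax (S): taxable = $11,560.00 − 4×$440.00 = $9,800.00
  $578.88 + 31.94% × ($9,800.00 − $5,200.00) = $578.88 + 31.94% × $4,600.00 = $2,048.12

$2,048.12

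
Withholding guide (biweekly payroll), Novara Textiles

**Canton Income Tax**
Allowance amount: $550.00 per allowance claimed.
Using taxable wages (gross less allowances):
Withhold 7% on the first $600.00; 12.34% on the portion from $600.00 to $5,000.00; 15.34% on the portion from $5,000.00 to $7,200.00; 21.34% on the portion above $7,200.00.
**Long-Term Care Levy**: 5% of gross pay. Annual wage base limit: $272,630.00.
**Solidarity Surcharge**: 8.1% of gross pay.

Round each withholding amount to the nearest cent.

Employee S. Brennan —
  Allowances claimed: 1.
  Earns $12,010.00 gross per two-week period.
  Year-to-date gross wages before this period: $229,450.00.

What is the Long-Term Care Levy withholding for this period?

$600.50

Long-Term Care Levy: 5% × $12,010.00 = $600.50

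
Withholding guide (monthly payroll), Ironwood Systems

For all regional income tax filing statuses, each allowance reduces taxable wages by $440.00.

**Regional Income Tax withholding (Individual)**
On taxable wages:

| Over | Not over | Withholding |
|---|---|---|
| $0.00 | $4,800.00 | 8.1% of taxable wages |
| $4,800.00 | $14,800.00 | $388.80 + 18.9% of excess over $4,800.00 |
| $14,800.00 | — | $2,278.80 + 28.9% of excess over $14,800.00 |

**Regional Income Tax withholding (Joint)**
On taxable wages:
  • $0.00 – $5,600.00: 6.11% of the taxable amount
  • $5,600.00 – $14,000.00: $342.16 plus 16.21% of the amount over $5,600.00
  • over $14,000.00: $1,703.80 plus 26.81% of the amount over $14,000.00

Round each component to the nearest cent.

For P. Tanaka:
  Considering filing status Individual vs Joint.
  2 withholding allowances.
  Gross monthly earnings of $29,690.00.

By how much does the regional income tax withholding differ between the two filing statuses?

Regional Income Tax (Individual): taxable = $29,690.00 − 2×$440.00 = $28,810.00
  $2,278.80 + 28.9% × ($28,810.00 − $14,800.00) = $2,278.80 + 28.9% × $14,010.00 = $6,327.69
Regional Income Tax (Joint): taxable = $29,690.00 − 2×$440.00 = $28,810.00
  $1,703.80 + 26.81% × ($28,810.00 − $14,000.00) = $1,703.80 + 26.81% × $14,810.00 = $5,674.36
Difference: |$6,327.69 − $5,674.36| = $653.33 (higher under Individual)

$653.33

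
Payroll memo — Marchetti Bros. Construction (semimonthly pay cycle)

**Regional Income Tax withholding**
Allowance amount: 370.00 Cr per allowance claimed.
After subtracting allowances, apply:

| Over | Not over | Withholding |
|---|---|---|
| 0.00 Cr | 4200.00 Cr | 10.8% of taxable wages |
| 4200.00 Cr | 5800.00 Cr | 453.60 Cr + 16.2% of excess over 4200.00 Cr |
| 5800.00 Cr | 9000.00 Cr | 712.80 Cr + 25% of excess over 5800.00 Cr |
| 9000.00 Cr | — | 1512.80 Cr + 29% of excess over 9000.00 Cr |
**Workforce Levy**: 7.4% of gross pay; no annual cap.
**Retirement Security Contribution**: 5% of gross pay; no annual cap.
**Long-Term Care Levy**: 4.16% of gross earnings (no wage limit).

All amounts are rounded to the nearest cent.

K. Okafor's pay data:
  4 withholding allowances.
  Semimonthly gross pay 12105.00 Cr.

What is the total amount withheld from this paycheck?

Regional Income Tax: taxable = 12105.00 Cr − 4×370.00 Cr = 10625.00 Cr
  1512.80 Cr + 29% × (10625.00 Cr − 9000.00 Cr) = 1512.80 Cr + 29% × 1625.00 Cr = 1984.05 Cr
Workforce Levy: 7.4% × 12105.00 Cr = 895.77 Cr
Retirement Security Contribution: 5% × 12105.00 Cr = 605.25 Cr
Long-Term Care Levy: 4.16% × 12105.00 Cr = 503.57 Cr
Total: 1984.05 Cr + 895.77 Cr + 605.25 Cr + 503.57 Cr = 3988.64 Cr

3988.64 Cr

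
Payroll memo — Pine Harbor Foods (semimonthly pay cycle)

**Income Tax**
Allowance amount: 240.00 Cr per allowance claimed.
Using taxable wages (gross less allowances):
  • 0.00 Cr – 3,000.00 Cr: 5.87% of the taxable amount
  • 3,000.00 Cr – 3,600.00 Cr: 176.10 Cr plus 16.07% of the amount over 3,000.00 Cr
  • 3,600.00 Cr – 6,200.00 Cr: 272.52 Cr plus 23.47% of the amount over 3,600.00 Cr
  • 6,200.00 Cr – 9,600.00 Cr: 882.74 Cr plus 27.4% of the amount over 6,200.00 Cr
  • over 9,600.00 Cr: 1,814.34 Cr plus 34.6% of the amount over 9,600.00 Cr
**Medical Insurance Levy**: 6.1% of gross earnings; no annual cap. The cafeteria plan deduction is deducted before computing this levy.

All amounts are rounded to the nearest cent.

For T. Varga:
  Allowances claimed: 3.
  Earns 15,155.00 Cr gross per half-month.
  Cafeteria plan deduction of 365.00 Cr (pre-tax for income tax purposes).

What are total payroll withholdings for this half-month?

Income Tax: taxable = 15,155.00 Cr − 365.00 Cr − 3×240.00 Cr = 14,070.00 Cr
  1,814.34 Cr + 34.6% × (14,070.00 Cr − 9,600.00 Cr) = 1,814.34 Cr + 34.6% × 4,470.00 Cr = 3,360.96 Cr
Medical Insurance Levy: 6.1% × 14,790.00 Cr = 902.19 Cr
Total: 3,360.96 Cr + 902.19 Cr = 4,263.15 Cr

4,263.15 Cr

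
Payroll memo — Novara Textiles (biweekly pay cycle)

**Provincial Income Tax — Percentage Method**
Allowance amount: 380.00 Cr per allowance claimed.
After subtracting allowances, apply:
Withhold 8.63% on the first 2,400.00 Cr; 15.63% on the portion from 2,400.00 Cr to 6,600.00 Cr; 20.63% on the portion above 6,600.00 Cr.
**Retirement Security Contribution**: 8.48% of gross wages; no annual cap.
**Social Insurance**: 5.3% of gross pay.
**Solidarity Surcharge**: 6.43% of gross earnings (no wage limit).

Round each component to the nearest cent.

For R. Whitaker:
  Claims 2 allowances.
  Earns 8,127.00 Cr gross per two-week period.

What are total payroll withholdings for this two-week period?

2,664.28 Cr

Provincial Income Tax: taxable = 8,127.00 Cr − 2×380.00 Cr = 7,367.00 Cr
  863.58 Cr + 20.63% × (7,367.00 Cr − 6,600.00 Cr) = 863.58 Cr + 20.63% × 767.00 Cr = 1,021.81 Cr
Retirement Security Contribution: 8.48% × 8,127.00 Cr = 689.17 Cr
Social Insurance: 5.3% × 8,127.00 Cr = 430.73 Cr
Solidarity Surcharge: 6.43% × 8,127.00 Cr = 522.57 Cr
Total: 1,021.81 Cr + 689.17 Cr + 430.73 Cr + 522.57 Cr = 2,664.28 Cr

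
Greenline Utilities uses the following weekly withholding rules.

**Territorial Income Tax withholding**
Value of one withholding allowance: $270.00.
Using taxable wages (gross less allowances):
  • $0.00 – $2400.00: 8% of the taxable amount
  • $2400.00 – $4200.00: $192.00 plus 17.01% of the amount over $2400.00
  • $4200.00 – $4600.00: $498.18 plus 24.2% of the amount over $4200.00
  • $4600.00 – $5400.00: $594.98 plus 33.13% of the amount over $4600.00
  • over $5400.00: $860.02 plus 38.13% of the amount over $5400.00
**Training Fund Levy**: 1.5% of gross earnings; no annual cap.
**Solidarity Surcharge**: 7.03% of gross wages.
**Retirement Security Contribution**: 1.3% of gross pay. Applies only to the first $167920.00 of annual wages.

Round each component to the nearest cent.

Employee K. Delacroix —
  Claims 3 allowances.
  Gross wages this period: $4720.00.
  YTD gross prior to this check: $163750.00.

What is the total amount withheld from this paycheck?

Territorial Income Tax: taxable = $4720.00 − 3×$270.00 = $3910.00
  $192.00 + 17.01% × ($3910.00 − $2400.00) = $192.00 + 17.01% × $1510.00 = $448.85
Training Fund Levy: 1.5% × $4720.00 = $70.80
Solidarity Surcharge: 7.03% × $4720.00 = $331.82
Retirement Security Contribution: cap $167920.00 − YTD $163750.00 = $4170.00 subject; 1.3% × $4170.00 = $54.21
Total: $448.85 + $70.80 + $331.82 + $54.21 = $905.68

$905.68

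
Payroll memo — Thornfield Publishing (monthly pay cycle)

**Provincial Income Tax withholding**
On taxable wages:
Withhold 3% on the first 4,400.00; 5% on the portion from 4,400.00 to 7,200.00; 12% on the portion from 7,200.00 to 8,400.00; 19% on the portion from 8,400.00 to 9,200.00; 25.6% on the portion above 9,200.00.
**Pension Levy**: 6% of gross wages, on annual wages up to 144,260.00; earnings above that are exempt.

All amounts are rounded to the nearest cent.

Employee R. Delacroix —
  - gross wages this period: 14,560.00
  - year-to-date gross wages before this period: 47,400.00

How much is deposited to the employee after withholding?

11,746.24

Provincial Income Tax: taxable = 14,560.00
  568.00 + 25.6% × (14,560.00 − 9,200.00) = 568.00 + 25.6% × 5,360.00 = 1,940.16
Pension Levy: 6% × 14,560.00 = 873.60
Total withheld: 1,940.16 + 873.60 = 2,813.76
Net pay: 14,560.00 − 2,813.76 = 11,746.24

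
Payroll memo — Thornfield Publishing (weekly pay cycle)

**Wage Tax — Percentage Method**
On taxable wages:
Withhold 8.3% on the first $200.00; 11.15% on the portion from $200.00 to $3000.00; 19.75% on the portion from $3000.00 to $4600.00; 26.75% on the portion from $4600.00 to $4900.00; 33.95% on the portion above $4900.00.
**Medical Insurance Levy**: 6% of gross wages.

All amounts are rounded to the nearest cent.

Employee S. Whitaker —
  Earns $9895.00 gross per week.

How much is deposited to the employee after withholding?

$6880.45

Wage Tax: taxable = $9895.00
  $725.05 + 33.95% × ($9895.00 − $4900.00) = $725.05 + 33.95% × $4995.00 = $2420.85
Medical Insurance Levy: 6% × $9895.00 = $593.70
Total withheld: $2420.85 + $593.70 = $3014.55
Net pay: $9895.00 − $3014.55 = $6880.45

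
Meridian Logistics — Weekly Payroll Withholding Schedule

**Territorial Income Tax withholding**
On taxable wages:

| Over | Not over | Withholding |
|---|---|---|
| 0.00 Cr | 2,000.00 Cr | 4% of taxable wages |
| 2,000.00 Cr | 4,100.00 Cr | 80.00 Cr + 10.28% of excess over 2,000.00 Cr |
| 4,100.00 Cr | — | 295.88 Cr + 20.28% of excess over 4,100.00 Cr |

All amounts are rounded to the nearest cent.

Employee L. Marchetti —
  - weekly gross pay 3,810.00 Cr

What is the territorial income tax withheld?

Territorial Income Tax: taxable = 3,810.00 Cr
  80.00 Cr + 10.28% × (3,810.00 Cr − 2,000.00 Cr) = 80.00 Cr + 10.28% × 1,810.00 Cr = 266.07 Cr

266.07 Cr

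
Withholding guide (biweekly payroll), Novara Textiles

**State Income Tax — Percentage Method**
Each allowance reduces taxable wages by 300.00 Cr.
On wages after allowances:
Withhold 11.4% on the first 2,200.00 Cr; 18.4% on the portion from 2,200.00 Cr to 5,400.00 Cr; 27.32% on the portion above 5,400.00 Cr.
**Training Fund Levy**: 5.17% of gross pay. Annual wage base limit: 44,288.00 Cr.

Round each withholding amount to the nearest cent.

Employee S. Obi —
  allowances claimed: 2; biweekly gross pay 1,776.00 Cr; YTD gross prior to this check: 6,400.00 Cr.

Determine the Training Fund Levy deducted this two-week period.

Training Fund Levy: 5.17% × 1,776.00 Cr = 91.82 Cr

91.82 Cr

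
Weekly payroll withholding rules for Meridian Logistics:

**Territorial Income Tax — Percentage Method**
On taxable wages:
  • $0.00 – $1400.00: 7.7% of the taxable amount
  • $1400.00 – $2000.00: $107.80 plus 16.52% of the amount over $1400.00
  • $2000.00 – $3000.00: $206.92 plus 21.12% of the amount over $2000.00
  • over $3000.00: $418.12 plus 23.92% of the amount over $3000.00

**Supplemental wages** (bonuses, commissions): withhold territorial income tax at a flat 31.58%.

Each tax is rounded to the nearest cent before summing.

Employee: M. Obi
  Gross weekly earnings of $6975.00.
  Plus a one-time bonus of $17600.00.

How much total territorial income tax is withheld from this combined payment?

$6927.02

Territorial Income Tax: taxable = $6975.00
  $418.12 + 23.92% × ($6975.00 − $3000.00) = $418.12 + 23.92% × $3975.00 = $1368.94
Supplemental (31.58% flat on bonus): 31.58% × $17600.00 = $5558.08
Total territorial income tax: $1368.94 + $5558.08 = $6927.02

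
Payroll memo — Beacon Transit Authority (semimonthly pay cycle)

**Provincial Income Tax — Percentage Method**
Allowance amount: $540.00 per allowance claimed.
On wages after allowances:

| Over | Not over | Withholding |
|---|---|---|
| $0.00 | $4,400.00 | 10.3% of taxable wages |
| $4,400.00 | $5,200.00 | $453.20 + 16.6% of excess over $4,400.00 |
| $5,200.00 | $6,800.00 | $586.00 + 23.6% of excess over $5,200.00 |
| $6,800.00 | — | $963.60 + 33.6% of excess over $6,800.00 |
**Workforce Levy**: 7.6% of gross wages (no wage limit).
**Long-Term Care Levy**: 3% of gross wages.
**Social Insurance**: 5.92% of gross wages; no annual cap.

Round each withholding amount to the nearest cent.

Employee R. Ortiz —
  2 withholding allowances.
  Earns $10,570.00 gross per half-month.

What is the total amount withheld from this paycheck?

$3,613.60

Provincial Income Tax: taxable = $10,570.00 − 2×$540.00 = $9,490.00
  $963.60 + 33.6% × ($9,490.00 − $6,800.00) = $963.60 + 33.6% × $2,690.00 = $1,867.44
Workforce Levy: 7.6% × $10,570.00 = $803.32
Long-Term Care Levy: 3% × $10,570.00 = $317.10
Social Insurance: 5.92% × $10,570.00 = $625.74
Total: $1,867.44 + $803.32 + $317.10 + $625.74 = $3,613.60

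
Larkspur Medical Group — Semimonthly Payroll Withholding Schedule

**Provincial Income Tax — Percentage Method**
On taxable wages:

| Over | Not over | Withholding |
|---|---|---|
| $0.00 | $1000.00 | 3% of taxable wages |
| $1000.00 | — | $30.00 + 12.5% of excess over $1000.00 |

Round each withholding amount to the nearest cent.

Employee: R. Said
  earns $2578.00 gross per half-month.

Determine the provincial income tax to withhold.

$227.25

Provincial Income Tax: taxable = $2578.00
  $30.00 + 12.5% × ($2578.00 − $1000.00) = $30.00 + 12.5% × $1578.00 = $227.25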